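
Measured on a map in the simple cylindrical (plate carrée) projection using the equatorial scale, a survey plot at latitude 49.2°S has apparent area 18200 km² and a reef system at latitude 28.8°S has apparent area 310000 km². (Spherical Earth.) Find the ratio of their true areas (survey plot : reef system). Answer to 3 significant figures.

0.0438

Plate carrée has h = 1 and k = sec φ, giving areal scale sec φ; true area = (apparent area) · cos φ.
True area of survey plot: 18200 × cos(49.2°) = 18200 × 0.6534 = 11890 km².
True area of reef system: 310000 × cos(28.8°) = 310000 × 0.8763 = 271700 km².
Ratio = 11890 / 271700 ≈ 0.0438.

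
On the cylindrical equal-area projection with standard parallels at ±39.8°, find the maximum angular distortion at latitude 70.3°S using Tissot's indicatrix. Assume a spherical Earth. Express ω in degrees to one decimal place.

85.2°

Cylindrical equal-area (φ₀ = 39.8°): h = cos φ / cos 39.8° along meridians, k = cos 39.8° / cos φ along parallels; h·k = 1.
At 70.3°: h = 0.4388, k = 2.279; principal scales a = 2.279, b = 0.4388.
sin(ω/2) = (a − b)/(a + b) = 1.840/2.718 = 0.6771, so ω = 2 arcsin(0.6771) ≈ 85.2°.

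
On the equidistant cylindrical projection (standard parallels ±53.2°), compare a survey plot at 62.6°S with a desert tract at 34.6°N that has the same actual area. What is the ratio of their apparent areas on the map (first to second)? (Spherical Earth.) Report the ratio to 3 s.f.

1.79

With standard parallel φ₀ = 53.2°, the equirectangular projection gives x = Rλ cos φ₀, y = Rφ, so h = 1 and k = cos 53.2° / cos φ.
Areal scale at 62.6°: h·k = 1.000 × 1.302 = 1.302.
Areal scale at 34.6°: h·k = 1.000 × 0.7277 = 0.7277.
Ratio = 1.302/0.7277 ≈ 1.79.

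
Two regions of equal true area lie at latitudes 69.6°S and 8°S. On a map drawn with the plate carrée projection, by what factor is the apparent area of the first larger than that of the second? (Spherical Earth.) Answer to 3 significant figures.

In the plate carrée (x = Rλ, y = Rφ), meridians are true-scale (h = 1) and parallels are stretched by k = sec φ.
Areal scale at 69.6°: h·k = 1.000 × 2.869 = 2.869.
Areal scale at 8°: h·k = 1.000 × 1.010 = 1.010.
Ratio = 2.869/1.010 ≈ 2.84.

2.84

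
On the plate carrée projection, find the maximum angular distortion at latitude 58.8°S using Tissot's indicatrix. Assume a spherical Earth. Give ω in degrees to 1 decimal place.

37.0°

For the equirectangular projection with φ₀ = 0 (plate carrée), h = 1 along meridians and k = sec φ along parallels.
At 58.8°: h = 1.000, k = 1.930; principal scales a = 1.930, b = 1.000.
sin(ω/2) = (a − b)/(a + b) = 0.9304/2.930 = 0.3175, so ω = 2 arcsin(0.3175) ≈ 37.0°.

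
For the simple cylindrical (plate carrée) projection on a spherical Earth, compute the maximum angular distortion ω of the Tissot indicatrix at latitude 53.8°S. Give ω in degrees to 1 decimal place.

In the plate carrée (x = Rλ, y = Rφ), meridians are true-scale (h = 1) and parallels are stretched by k = sec φ.
At 53.8°: h = 1.000, k = 1.693; principal scales a = 1.693, b = 1.000.
sin(ω/2) = (a − b)/(a + b) = 0.6932/2.693 = 0.2574, so ω = 2 arcsin(0.2574) ≈ 29.8°.

29.8°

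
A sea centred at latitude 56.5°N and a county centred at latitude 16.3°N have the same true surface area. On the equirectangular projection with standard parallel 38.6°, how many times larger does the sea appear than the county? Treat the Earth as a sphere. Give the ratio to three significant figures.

With standard parallel φ₀ = 38.6°, the equirectangular projection gives x = Rλ cos φ₀, y = Rφ, so h = 1 and k = cos 38.6° / cos φ.
Areal scale at 56.5°: h·k = 1.000 × 1.416 = 1.416.
Areal scale at 16.3°: h·k = 1.000 × 0.8142 = 0.8142.
Ratio = 1.416/0.8142 ≈ 1.74.

1.74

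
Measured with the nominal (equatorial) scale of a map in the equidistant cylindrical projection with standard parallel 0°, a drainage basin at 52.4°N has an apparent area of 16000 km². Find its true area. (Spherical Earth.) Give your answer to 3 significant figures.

For the equirectangular projection with φ₀ = 0 (plate carrée), h = 1 along meridians and k = sec φ along parallels.
Areal scale = h·k = 1 × sec φ; at 52.4°, h = 1.000, k = 1.639, so h·k = 1.639.
True area = apparent / (areal scale) = 16000 / 1.639 ≈ 9760 km².

9760 km²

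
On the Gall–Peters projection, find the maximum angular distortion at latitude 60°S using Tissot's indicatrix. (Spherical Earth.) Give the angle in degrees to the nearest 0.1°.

38.9°

The Gall–Peters projection is cylindrical equal-area with φ₀ = 45°. A cylindrical equal-area projection with standard parallel φ₀ has meridian scale h = cos φ / cos φ₀ and parallel scale k = cos φ₀ / cos φ (so areas are preserved, h·k = 1).
At 60°: h = 0.7071, k = 1.414; principal scales a = 1.414, b = 0.7071.
sin(ω/2) = (a − b)/(a + b) = 0.7071/2.121 = 0.3333, so ω = 2 arcsin(0.3333) ≈ 38.9°.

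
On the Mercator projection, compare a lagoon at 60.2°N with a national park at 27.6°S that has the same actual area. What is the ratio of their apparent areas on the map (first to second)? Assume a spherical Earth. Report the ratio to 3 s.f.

Mercator is conformal with k = sec φ, so areal scale = k² = sec²φ.
At 60.2°: sec²(60.2°) = 1/0.4970² = 4.049.
At 27.6°: sec²(27.6°) = 1/0.8862² = 1.273.
Ratio = 4.049/1.273 = cos²(27.6°)/cos²(60.2°) ≈ 3.18.

3.18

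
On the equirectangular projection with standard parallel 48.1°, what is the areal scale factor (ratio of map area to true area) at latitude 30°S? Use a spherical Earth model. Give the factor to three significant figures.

The equidistant cylindrical projection with φ₀ = 48.1° has h = 1 (meridians true) and k = cos φ₀ / cos φ along parallels.
Areal scale = h·k = 1 × cos φ₀ / cos φ; at 30°, h = 1.000, k = 0.7711, so h·k = 0.7711.

0.771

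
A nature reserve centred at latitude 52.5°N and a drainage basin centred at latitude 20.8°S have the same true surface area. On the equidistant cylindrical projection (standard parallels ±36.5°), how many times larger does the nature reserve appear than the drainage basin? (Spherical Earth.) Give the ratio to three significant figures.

With standard parallel φ₀ = 36.5°, the equirectangular projection gives x = Rλ cos φ₀, y = Rφ, so h = 1 and k = cos 36.5° / cos φ.
Areal scale at 52.5°: h·k = 1.000 × 1.320 = 1.320.
Areal scale at 20.8°: h·k = 1.000 × 0.8599 = 0.8599.
Ratio = 1.320/0.8599 ≈ 1.54.

1.54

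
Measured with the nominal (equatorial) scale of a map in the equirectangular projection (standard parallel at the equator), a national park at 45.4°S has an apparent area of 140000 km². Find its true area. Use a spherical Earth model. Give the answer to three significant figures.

98300 km²

For the equirectangular projection with φ₀ = 0 (plate carrée), h = 1 along meridians and k = sec φ along parallels.
Areal scale = h·k = 1 × sec φ; at 45.4°, h = 1.000, k = 1.424, so h·k = 1.424.
True area = apparent / (areal scale) = 140000 / 1.424 ≈ 98300 km².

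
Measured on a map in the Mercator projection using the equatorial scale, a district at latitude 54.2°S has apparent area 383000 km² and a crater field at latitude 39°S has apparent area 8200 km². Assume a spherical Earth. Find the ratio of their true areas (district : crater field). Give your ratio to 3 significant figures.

On Mercator the areal scale is sec²φ, so true area = apparent × cos²φ.
True area of district: 383000 × cos²(54.2°) = 383000 × 0.3422 = 131100 km².
True area of crater field: 8200 × cos²(39°) = 8200 × 0.6040 = 4952 km².
Ratio = 131100 / 4952 ≈ 26.5.

26.5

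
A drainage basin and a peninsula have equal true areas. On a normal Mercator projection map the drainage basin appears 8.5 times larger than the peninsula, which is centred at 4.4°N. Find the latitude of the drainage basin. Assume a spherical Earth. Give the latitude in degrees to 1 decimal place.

Mercator areal scale is sec²φ, so apparent-area ratio = sec²φ₁ / sec²φ₂ = cos²φ₂ / cos²φ₁.
cos²φ₂ / cos²φ₁ = 8.5  ⇒  cos φ₁ = cos 4.4° / √8.5 = 0.9971/2.915 = 0.3420.
φ₁ = arccos(0.3420) ≈ 70.0°.

70.0°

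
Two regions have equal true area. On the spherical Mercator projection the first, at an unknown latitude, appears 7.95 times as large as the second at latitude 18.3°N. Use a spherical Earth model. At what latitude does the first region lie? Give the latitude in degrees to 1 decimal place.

70.3°

On Mercator, (apparent₁)/(apparent₂) = sec²φ₁ / sec²φ₂ when true areas are equal.
cos²φ₂ / cos²φ₁ = 7.95  ⇒  cos φ₁ = cos 18.3° / √7.95 = 0.9494/2.820 = 0.3367.
φ₁ = arccos(0.3367) ≈ 70.3°.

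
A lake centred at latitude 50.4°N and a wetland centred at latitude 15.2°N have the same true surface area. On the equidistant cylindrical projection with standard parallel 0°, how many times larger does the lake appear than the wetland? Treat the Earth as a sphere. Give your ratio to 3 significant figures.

For the equirectangular projection with φ₀ = 0 (plate carrée), h = 1 along meridians and k = sec φ along parallels.
Areal scale at 50.4°: h·k = 1.000 × 1.569 = 1.569.
Areal scale at 15.2°: h·k = 1.000 × 1.036 = 1.036.
Ratio = 1.569/1.036 ≈ 1.51.

1.51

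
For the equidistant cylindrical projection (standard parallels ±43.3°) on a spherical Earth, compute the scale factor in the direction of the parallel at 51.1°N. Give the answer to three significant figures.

1.16

With standard parallel φ₀ = 43.3°, the equirectangular projection gives x = Rλ cos φ₀, y = Rφ, so h = 1 and k = cos 43.3° / cos φ.
k = cos 43.3° / cos 51.1° = 0.7278/0.6280 = 1.159.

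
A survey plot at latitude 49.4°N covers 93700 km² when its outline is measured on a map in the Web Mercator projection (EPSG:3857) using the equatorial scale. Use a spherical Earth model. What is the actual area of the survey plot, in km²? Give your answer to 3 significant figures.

39700 km²

Mercator is conformal, so the point scale is isotropic: h = k = sec φ = 1/cos φ.
Areal scale = k² = sec²φ = 1/cos²(49.4°) = 1/0.6508² = 2.361.
True area = apparent / (areal scale) = 93700 / 2.361 ≈ 39700 km².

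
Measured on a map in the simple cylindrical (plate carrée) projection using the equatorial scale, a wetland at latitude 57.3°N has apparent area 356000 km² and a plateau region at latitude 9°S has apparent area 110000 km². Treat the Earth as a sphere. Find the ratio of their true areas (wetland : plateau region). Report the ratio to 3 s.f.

1.77

Plate carrée has h = 1 and k = sec φ, giving areal scale sec φ; true area = (apparent area) · cos φ.
True area of wetland: 356000 × cos(57.3°) = 356000 × 0.5402 = 192300 km².
True area of plateau region: 110000 × cos(9°) = 110000 × 0.9877 = 108600 km².
Ratio = 192300 / 108600 ≈ 1.77.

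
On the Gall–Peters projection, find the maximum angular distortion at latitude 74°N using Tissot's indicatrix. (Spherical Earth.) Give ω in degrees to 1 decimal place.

Gall–Peters is a cylindrical equal-area projection with standard parallels at ±45°. A cylindrical equal-area projection with standard parallel φ₀ has meridian scale h = cos φ / cos φ₀ and parallel scale k = cos φ₀ / cos φ (so areas are preserved, h·k = 1).
At 74°: h = 0.3898, k = 2.565; principal scales a = 2.565, b = 0.3898.
sin(ω/2) = (a − b)/(a + b) = 2.176/2.955 = 0.7362, so ω = 2 arcsin(0.7362) ≈ 94.8°.

94.8°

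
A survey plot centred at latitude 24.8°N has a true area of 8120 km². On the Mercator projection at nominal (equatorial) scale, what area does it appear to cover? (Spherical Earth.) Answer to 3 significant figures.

For Mercator, h = k = sec φ (a conformal cylindrical projection has a single point scale, 1/cos φ).
Areal scale = k² = sec²φ = 1/cos²(24.8°) = 1/0.9078² = 1.214.
Apparent area = 8120 × 1.214 ≈ 9850 km².

9850 km²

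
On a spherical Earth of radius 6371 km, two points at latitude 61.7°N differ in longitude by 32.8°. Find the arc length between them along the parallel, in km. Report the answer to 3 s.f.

1730 km

Arc length along a parallel = R cos φ · Δλ (with Δλ in radians).
= 6371 × cos 61.7° × (32.8° × π/180) = 6371 × 0.4741 × 0.5725 ≈ 1730 km.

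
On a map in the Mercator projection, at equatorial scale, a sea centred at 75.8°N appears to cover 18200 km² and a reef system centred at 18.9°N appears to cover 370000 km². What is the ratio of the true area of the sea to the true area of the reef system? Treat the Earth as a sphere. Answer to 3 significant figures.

Mercator's areal exaggeration is sec²φ; hence true area = (apparent area) · cos²φ.
True area of sea: 18200 × cos²(75.8°) = 18200 × 0.06018 = 1095 km².
True area of reef system: 370000 × cos²(18.9°) = 370000 × 0.8951 = 331200 km².
Ratio = 1095 / 331200 ≈ 0.00331.

0.00331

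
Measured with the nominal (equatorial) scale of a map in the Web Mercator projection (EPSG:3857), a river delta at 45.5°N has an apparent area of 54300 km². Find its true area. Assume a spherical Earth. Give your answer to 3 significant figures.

26700 km²

The Mercator projection is conformal; its linear scale factor is the same in every direction and equals sec φ = 1/cos φ.
Areal scale = k² = sec²φ = 1/cos²(45.5°) = 1/0.7009² = 2.036.
True area = apparent / (areal scale) = 54300 / 2.036 ≈ 26700 km².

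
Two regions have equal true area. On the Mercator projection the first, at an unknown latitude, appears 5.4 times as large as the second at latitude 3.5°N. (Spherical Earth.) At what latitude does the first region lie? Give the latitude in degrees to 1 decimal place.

64.6°

Mercator areal scale is sec²φ, so apparent-area ratio = sec²φ₁ / sec²φ₂ = cos²φ₂ / cos²φ₁.
cos²φ₂ / cos²φ₁ = 5.4  ⇒  cos φ₁ = cos 3.5° / √5.4 = 0.9981/2.324 = 0.4295.
φ₁ = arccos(0.4295) ≈ 64.6°.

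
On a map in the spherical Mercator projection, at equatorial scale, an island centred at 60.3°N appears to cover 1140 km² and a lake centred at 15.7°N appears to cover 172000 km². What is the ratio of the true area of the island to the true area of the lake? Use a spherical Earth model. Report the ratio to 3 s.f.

Since Mercator area scale is 1/cos²φ, the true area equals the apparent area multiplied by cos²φ.
True area of island: 1140 × cos²(60.3°) = 1140 × 0.2455 = 279.8 km².
True area of lake: 172000 × cos²(15.7°) = 172000 × 0.9268 = 159400 km².
Ratio = 279.8 / 159400 ≈ 0.00176.

0.00176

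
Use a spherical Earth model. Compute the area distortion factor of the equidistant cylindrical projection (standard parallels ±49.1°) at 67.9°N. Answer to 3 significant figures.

With standard parallel φ₀ = 49.1°, the equirectangular projection gives x = Rλ cos φ₀, y = Rφ, so h = 1 and k = cos 49.1° / cos φ.
Areal scale = h·k = 1 × cos φ₀ / cos φ; at 67.9°, h = 1.000, k = 1.740, so h·k = 1.740.

1.74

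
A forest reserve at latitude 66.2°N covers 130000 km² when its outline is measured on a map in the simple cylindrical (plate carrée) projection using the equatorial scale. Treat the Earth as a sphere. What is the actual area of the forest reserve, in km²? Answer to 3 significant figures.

In the plate carrée (x = Rλ, y = Rφ), meridians are true-scale (h = 1) and parallels are stretched by k = sec φ.
Areal scale = h·k = 1 × sec φ; at 66.2°, h = 1.000, k = 2.478, so h·k = 2.478.
True area = apparent / (areal scale) = 130000 / 2.478 ≈ 52500 km².

52500 km²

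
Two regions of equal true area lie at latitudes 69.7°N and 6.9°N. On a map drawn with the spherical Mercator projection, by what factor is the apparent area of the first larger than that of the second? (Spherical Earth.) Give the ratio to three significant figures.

Mercator areal scale is sec²φ.
At 69.7°: sec²(69.7°) = 1/0.3469² = 8.308.
At 6.9°: sec²(6.9°) = 1/0.9928² = 1.015.
Ratio = 8.308/1.015 = cos²(6.9°)/cos²(69.7°) ≈ 8.19.

8.19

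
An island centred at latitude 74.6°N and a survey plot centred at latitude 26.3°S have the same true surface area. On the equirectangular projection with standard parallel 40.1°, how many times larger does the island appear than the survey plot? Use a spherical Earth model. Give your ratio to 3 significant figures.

3.38

The equidistant cylindrical projection with φ₀ = 40.1° has h = 1 (meridians true) and k = cos φ₀ / cos φ along parallels.
Areal scale at 74.6°: h·k = 1.000 × 2.880 = 2.880.
Areal scale at 26.3°: h·k = 1.000 × 0.8532 = 0.8532.
Ratio = 2.880/0.8532 ≈ 3.38.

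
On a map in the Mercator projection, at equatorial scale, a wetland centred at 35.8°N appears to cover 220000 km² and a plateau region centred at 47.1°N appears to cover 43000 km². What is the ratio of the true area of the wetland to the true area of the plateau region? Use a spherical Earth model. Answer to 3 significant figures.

7.26

Since Mercator area scale is 1/cos²φ, the true area equals the apparent area multiplied by cos²φ.
True area of wetland: 220000 × cos²(35.8°) = 220000 × 0.6578 = 144700 km².
True area of plateau region: 43000 × cos²(47.1°) = 43000 × 0.4634 = 19930 km².
Ratio = 144700 / 19930 ≈ 7.26.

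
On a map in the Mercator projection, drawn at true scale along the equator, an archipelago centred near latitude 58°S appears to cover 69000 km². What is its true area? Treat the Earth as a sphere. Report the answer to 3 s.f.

19400 km²

For Mercator, h = k = sec φ (a conformal cylindrical projection has a single point scale, 1/cos φ).
Areal scale = k² = sec²φ = 1/cos²(58°) = 1/0.5299² = 3.561.
True area = apparent / (areal scale) = 69000 / 3.561 ≈ 19400 km².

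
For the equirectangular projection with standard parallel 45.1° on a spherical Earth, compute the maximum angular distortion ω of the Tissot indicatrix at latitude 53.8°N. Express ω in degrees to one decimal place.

The equidistant cylindrical projection with φ₀ = 45.1° has h = 1 (meridians true) and k = cos φ₀ / cos φ along parallels.
At 53.8°: h = 1.000, k = 1.195; principal scales a = 1.195, b = 1.000.
sin(ω/2) = (a − b)/(a + b) = 0.1952/2.195 = 0.08891, so ω = 2 arcsin(0.08891) ≈ 10.2°.

10.2°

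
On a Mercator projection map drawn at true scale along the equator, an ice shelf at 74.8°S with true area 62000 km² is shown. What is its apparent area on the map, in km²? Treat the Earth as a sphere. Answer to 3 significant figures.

902000 km²

Mercator is conformal, so the point scale is isotropic: h = k = sec φ = 1/cos φ.
Areal scale = k² = sec²φ = 1/cos²(74.8°) = 1/0.2622² = 14.55.
Apparent area = 62000 × 14.55 ≈ 902000 km².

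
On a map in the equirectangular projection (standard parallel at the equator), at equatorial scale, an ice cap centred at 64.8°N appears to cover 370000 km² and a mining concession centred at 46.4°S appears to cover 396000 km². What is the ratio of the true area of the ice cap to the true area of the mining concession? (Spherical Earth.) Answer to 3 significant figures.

Plate carrée has h = 1 and k = sec φ, giving areal scale sec φ; true area = (apparent area) · cos φ.
True area of ice cap: 370000 × cos(64.8°) = 370000 × 0.4258 = 157500 km².
True area of mining concession: 396000 × cos(46.4°) = 396000 × 0.6896 = 273100 km².
Ratio = 157500 / 273100 ≈ 0.577.

0.577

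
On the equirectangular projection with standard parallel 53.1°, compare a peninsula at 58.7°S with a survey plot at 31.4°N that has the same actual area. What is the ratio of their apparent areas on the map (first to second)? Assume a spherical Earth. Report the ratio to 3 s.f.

1.64

With standard parallel φ₀ = 53.1°, the equirectangular projection gives x = Rλ cos φ₀, y = Rφ, so h = 1 and k = cos 53.1° / cos φ.
Areal scale at 58.7°: h·k = 1.000 × 1.156 = 1.156.
Areal scale at 31.4°: h·k = 1.000 × 0.7034 = 0.7034.
Ratio = 1.156/0.7034 ≈ 1.64.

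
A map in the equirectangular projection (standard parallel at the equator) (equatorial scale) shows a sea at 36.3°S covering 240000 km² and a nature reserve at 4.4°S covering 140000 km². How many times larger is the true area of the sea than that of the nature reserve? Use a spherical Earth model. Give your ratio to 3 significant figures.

On the plate carrée, areal scale = h·k = 1 × sec φ, so true area = apparent × cos φ.
True area of sea: 240000 × cos(36.3°) = 240000 × 0.8059 = 193400 km².
True area of nature reserve: 140000 × cos(4.4°) = 140000 × 0.9971 = 139600 km².
Ratio = 193400 / 139600 ≈ 1.39.

1.39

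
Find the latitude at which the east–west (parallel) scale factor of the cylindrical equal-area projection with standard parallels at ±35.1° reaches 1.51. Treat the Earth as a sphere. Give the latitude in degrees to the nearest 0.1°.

57.2°

For cylindrical equal-area with standard parallel φ₀, h = cos φ / cos φ₀ and k = cos φ₀ / cos φ, so h·k = 1.
k = cos φ₀ / cos φ = 1.51  ⇒  cos φ = cos 35.1° / 1.51 = 0.5418.
φ = arccos(0.5418) ≈ 57.2°.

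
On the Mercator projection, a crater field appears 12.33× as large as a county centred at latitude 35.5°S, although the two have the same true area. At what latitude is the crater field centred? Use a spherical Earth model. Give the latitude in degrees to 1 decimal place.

76.6°

Mercator areal scale is sec²φ, so apparent-area ratio = sec²φ₁ / sec²φ₂ = cos²φ₂ / cos²φ₁.
cos²φ₂ / cos²φ₁ = 12.33  ⇒  cos φ₁ = cos 35.5° / √12.33 = 0.8141/3.511 = 0.2318.
φ₁ = arccos(0.2318) ≈ 76.6°.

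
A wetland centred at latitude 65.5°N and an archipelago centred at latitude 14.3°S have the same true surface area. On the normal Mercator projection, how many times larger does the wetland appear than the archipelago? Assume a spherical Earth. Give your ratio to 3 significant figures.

5.46

Mercator areal scale is sec²φ.
At 65.5°: sec²(65.5°) = 1/0.4147² = 5.815.
At 14.3°: sec²(14.3°) = 1/0.9690² = 1.065.
Ratio = 5.815/1.065 = cos²(14.3°)/cos²(65.5°) ≈ 5.46.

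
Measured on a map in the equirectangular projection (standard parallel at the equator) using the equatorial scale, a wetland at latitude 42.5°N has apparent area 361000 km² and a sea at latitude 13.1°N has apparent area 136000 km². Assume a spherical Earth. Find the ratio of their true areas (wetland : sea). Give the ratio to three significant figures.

Plate carrée has h = 1 and k = sec φ, giving areal scale sec φ; true area = (apparent area) · cos φ.
True area of wetland: 361000 × cos(42.5°) = 361000 × 0.7373 = 266200 km².
True area of sea: 136000 × cos(13.1°) = 136000 × 0.9740 = 132500 km².
Ratio = 266200 / 132500 ≈ 2.01.

2.01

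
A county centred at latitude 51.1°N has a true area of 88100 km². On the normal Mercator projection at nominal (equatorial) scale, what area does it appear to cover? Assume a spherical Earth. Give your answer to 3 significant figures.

223000 km²

Mercator is conformal, so the point scale is isotropic: h = k = sec φ = 1/cos φ.
Areal scale = k² = sec²φ = 1/cos²(51.1°) = 1/0.6280² = 2.536.
Apparent area = 88100 × 2.536 ≈ 223000 km².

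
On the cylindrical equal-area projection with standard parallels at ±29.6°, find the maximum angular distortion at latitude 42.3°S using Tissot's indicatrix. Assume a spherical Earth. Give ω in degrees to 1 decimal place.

18.5°

For cylindrical equal-area with standard parallel φ₀, h = cos φ / cos φ₀ and k = cos φ₀ / cos φ, so h·k = 1.
At 42.3°: h = 0.8506, k = 1.176; principal scales a = 1.176, b = 0.8506.
sin(ω/2) = (a − b)/(a + b) = 0.3249/2.026 = 0.1604, so ω = 2 arcsin(0.1604) ≈ 18.5°.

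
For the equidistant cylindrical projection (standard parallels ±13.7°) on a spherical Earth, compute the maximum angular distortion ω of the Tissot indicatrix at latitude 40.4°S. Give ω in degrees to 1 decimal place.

In the equirectangular projection with standard parallel φ₀ = 13.7° (x = Rλ cos φ₀, y = Rφ), meridians are true-scale (h = 1) and the parallel scale is k = cos φ₀ / cos φ.
At 40.4°: h = 1.000, k = 1.276; principal scales a = 1.276, b = 1.000.
sin(ω/2) = (a − b)/(a + b) = 0.2758/2.276 = 0.1212, so ω = 2 arcsin(0.1212) ≈ 13.9°.

13.9°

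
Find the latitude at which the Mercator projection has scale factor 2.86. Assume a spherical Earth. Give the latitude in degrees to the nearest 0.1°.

69.5°

Mercator scale is k = sec φ = 1/cos φ.
1/cos φ = 2.86  ⇒  cos φ = 0.3497  ⇒  φ = arccos(0.3497) ≈ 69.5°.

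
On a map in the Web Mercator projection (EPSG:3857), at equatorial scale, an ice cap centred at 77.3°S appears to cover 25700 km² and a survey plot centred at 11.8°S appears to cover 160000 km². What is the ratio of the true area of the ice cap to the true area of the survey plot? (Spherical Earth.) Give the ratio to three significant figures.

0.00810

Mercator's areal exaggeration is sec²φ; hence true area = (apparent area) · cos²φ.
True area of ice cap: 25700 × cos²(77.3°) = 25700 × 0.04833 = 1242 km².
True area of survey plot: 160000 × cos²(11.8°) = 160000 × 0.9582 = 153300 km².
Ratio = 1242 / 153300 ≈ 0.00810.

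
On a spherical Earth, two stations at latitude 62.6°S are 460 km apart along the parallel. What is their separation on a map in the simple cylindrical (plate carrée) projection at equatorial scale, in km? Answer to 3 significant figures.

1000 km

In the plate carrée (x = Rλ, y = Rφ), meridians are true-scale (h = 1) and parallels are stretched by k = sec φ.
Along the parallel, k = sec 62.6° = 1/0.4602 = 2.173.
Map distance = 460 × 2.173 ≈ 1000 km.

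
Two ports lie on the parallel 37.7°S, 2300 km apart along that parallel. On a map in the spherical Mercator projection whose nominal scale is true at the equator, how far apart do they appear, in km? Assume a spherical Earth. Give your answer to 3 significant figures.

2910 km

The Mercator projection is conformal; its linear scale factor is the same in every direction and equals sec φ = 1/cos φ.
Along the parallel, k = sec 37.7° = 1/0.7912 = 1.264.
Map distance = 2300 × 1.264 ≈ 2910 km.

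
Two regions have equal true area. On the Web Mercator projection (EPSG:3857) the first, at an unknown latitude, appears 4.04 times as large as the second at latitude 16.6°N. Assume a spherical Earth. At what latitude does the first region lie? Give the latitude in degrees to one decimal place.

On Mercator, (apparent₁)/(apparent₂) = sec²φ₁ / sec²φ₂ when true areas are equal.
cos²φ₂ / cos²φ₁ = 4.04  ⇒  cos φ₁ = cos 16.6° / √4.04 = 0.9583/2.010 = 0.4768.
φ₁ = arccos(0.4768) ≈ 61.5°.

61.5°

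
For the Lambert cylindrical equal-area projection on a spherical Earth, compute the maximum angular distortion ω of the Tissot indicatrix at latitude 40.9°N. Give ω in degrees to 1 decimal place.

31.7°

The Lambert cylindrical equal-area projection is the cylindrical equal-area projection with its standard parallel at the equator (φ₀ = 0). For cylindrical equal-area with standard parallel φ₀, h = cos φ / cos φ₀ and k = cos φ₀ / cos φ, so h·k = 1.
At 40.9°: h = 0.7559, k = 1.323; principal scales a = 1.323, b = 0.7559.
sin(ω/2) = (a − b)/(a + b) = 0.5672/2.079 = 0.2728, so ω = 2 arcsin(0.2728) ≈ 31.7°.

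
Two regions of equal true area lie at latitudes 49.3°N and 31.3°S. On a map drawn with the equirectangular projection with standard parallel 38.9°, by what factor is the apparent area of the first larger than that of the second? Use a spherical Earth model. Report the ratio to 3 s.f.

With standard parallel φ₀ = 38.9°, the equirectangular projection gives x = Rλ cos φ₀, y = Rφ, so h = 1 and k = cos 38.9° / cos φ.
Areal scale at 49.3°: h·k = 1.000 × 1.193 = 1.193.
Areal scale at 31.3°: h·k = 1.000 × 0.9108 = 0.9108.
Ratio = 1.193/0.9108 ≈ 1.31.

1.31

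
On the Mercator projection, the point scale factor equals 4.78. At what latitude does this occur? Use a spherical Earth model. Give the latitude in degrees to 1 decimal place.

Mercator scale is k = sec φ = 1/cos φ.
1/cos φ = 4.78  ⇒  cos φ = 0.2092  ⇒  φ = arccos(0.2092) ≈ 77.9°.

77.9°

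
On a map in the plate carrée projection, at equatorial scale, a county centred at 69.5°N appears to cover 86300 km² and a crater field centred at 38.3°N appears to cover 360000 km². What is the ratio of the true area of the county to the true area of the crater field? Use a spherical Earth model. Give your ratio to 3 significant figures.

On the plate carrée, areal scale = h·k = 1 × sec φ, so true area = apparent × cos φ.
True area of county: 86300 × cos(69.5°) = 86300 × 0.3502 = 30220 km².
True area of crater field: 360000 × cos(38.3°) = 360000 × 0.7848 = 282500 km².
Ratio = 30220 / 282500 ≈ 0.107.

0.107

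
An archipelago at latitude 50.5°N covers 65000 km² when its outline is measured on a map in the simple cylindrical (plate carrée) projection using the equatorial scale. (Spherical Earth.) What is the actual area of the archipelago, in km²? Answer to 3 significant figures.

In the plate carrée (x = Rλ, y = Rφ), meridians are true-scale (h = 1) and parallels are stretched by k = sec φ.
Areal scale = h·k = 1 × sec φ; at 50.5°, h = 1.000, k = 1.572, so h·k = 1.572.
True area = apparent / (areal scale) = 65000 / 1.572 ≈ 41300 km².

41300 km²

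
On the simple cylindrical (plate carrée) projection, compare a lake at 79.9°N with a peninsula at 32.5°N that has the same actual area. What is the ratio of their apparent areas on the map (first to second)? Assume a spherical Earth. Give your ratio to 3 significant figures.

In the plate carrée (x = Rλ, y = Rφ), meridians are true-scale (h = 1) and parallels are stretched by k = sec φ.
Areal scale at 79.9°: h·k = 1.000 × 5.702 = 5.702.
Areal scale at 32.5°: h·k = 1.000 × 1.186 = 1.186.
Ratio = 5.702/1.186 ≈ 4.81.

4.81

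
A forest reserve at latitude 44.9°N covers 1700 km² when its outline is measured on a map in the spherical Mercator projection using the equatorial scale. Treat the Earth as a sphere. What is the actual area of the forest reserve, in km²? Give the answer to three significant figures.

853 km²

The Mercator projection is conformal; its linear scale factor is the same in every direction and equals sec φ = 1/cos φ.
Areal scale = k² = sec²φ = 1/cos²(44.9°) = 1/0.7083² = 1.993.
True area = apparent / (areal scale) = 1700 / 1.993 ≈ 853 km².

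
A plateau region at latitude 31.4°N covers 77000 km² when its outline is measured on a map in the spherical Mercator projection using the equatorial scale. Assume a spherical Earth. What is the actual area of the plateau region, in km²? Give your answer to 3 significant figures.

56100 km²

For Mercator, h = k = sec φ (a conformal cylindrical projection has a single point scale, 1/cos φ).
Areal scale = k² = sec²φ = 1/cos²(31.4°) = 1/0.8536² = 1.373.
True area = apparent / (areal scale) = 77000 / 1.373 ≈ 56100 km².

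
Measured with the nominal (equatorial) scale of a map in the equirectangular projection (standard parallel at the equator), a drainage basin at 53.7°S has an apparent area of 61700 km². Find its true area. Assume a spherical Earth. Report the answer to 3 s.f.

36500 km²

For the equirectangular projection with φ₀ = 0 (plate carrée), h = 1 along meridians and k = sec φ along parallels.
Areal scale = h·k = 1 × sec φ; at 53.7°, h = 1.000, k = 1.689, so h·k = 1.689.
True area = apparent / (areal scale) = 61700 / 1.689 ≈ 36500 km².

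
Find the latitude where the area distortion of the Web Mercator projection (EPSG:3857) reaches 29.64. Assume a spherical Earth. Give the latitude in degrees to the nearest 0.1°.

Mercator areal scale is sec²φ.
sec²φ = 29.64  ⇒  cos²φ = 0.03374  ⇒  cos φ = 0.1837.
φ = arccos(0.1837) ≈ 79.4°.

79.4°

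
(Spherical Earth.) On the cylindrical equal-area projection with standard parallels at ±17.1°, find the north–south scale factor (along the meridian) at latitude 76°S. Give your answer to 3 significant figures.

For cylindrical equal-area with standard parallel φ₀, h = cos φ / cos φ₀ and k = cos φ₀ / cos φ, so h·k = 1.
h = cos 76° / cos 17.1° = 0.2419/0.9558 = 0.2531.

0.253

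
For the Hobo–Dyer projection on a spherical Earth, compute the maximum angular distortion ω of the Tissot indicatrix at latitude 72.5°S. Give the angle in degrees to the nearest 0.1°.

The Hobo–Dyer projection is cylindrical equal-area with φ₀ = 37.5°. A cylindrical equal-area projection with standard parallel φ₀ has meridian scale h = cos φ / cos φ₀ and parallel scale k = cos φ₀ / cos φ (so areas are preserved, h·k = 1).
At 72.5°: h = 0.3790, k = 2.638; principal scales a = 2.638, b = 0.3790.
sin(ω/2) = (a − b)/(a + b) = 2.259/3.017 = 0.7488, so ω = 2 arcsin(0.7488) ≈ 97.0°.

97.0°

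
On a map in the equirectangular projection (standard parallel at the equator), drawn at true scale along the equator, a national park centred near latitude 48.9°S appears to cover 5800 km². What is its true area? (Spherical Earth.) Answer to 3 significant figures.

In the plate carrée (x = Rλ, y = Rφ), meridians are true-scale (h = 1) and parallels are stretched by k = sec φ.
Areal scale = h·k = 1 × sec φ; at 48.9°, h = 1.000, k = 1.521, so h·k = 1.521.
True area = apparent / (areal scale) = 5800 / 1.521 ≈ 3810 km².

3810 km²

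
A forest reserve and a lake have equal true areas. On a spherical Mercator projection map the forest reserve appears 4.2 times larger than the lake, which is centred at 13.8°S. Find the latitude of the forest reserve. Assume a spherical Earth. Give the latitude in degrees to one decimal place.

61.7°

For equal true areas on Mercator, apparent areas scale as sec²φ, so the ratio is cos²φ₂ / cos²φ₁.
cos²φ₂ / cos²φ₁ = 4.2  ⇒  cos φ₁ = cos 13.8° / √4.2 = 0.9711/2.049 = 0.4739.
φ₁ = arccos(0.4739) ≈ 61.7°.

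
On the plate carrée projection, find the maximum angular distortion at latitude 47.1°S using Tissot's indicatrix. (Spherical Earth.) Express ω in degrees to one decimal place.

21.9°

For the equirectangular projection with φ₀ = 0 (plate carrée), h = 1 along meridians and k = sec φ along parallels.
At 47.1°: h = 1.000, k = 1.469; principal scales a = 1.469, b = 1.000.
sin(ω/2) = (a − b)/(a + b) = 0.4690/2.469 = 0.1900, so ω = 2 arcsin(0.1900) ≈ 21.9°.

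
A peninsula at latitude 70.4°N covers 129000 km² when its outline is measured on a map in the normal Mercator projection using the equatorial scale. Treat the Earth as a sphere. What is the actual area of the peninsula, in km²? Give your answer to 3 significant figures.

The Mercator projection is conformal; its linear scale factor is the same in every direction and equals sec φ = 1/cos φ.
Areal scale = k² = sec²φ = 1/cos²(70.4°) = 1/0.3355² = 8.887.
True area = apparent / (areal scale) = 129000 / 8.887 ≈ 14500 km².

14500 km²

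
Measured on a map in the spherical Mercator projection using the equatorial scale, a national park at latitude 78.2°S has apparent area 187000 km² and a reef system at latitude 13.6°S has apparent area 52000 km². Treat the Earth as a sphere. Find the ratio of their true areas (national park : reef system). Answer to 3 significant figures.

Mercator's areal exaggeration is sec²φ; hence true area = (apparent area) · cos²φ.
True area of national park: 187000 × cos²(78.2°) = 187000 × 0.04182 = 7820 km².
True area of reef system: 52000 × cos²(13.6°) = 52000 × 0.9447 = 49120 km².
Ratio = 7820 / 49120 ≈ 0.159.

0.159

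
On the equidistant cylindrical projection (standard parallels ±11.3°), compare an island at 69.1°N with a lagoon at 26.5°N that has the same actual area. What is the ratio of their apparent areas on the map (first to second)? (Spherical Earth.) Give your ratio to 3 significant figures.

2.51

In the equirectangular projection with standard parallel φ₀ = 11.3° (x = Rλ cos φ₀, y = Rφ), meridians are true-scale (h = 1) and the parallel scale is k = cos φ₀ / cos φ.
Areal scale at 69.1°: h·k = 1.000 × 2.749 = 2.749.
Areal scale at 26.5°: h·k = 1.000 × 1.096 = 1.096.
Ratio = 2.749/1.096 ≈ 2.51.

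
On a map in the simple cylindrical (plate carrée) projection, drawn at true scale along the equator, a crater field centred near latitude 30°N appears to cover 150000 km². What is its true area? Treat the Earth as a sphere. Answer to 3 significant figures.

Plate carrée maps x = Rλ, y = Rφ. The meridian scale is h = 1 and the parallel scale is k = 1/cos φ = sec φ.
Areal scale = h·k = 1 × sec φ; at 30°, h = 1.000, k = 1.155, so h·k = 1.155.
True area = apparent / (areal scale) = 150000 / 1.155 ≈ 130000 km².

130000 km²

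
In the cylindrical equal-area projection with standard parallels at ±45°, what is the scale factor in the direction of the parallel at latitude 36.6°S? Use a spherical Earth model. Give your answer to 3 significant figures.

For cylindrical equal-area with standard parallel φ₀, h = cos φ / cos φ₀ and k = cos φ₀ / cos φ, so h·k = 1.
k = cos 45° / cos 36.6° = 0.7071/0.8028 = 0.8808.

0.881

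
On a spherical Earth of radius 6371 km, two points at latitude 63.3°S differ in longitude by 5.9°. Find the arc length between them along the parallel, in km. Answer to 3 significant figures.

Arc length along a parallel = R cos φ · Δλ (with Δλ in radians).
= 6371 × cos 63.3° × (5.9° × π/180) = 6371 × 0.4493 × 0.1030 ≈ 295 km.

295 km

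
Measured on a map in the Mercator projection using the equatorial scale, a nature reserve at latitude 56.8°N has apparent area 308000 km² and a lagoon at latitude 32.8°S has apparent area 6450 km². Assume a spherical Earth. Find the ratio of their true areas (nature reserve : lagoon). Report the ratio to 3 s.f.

20.3

Since Mercator area scale is 1/cos²φ, the true area equals the apparent area multiplied by cos²φ.
True area of nature reserve: 308000 × cos²(56.8°) = 308000 × 0.2998 = 92350 km².
True area of lagoon: 6450 × cos²(32.8°) = 6450 × 0.7066 = 4557 km².
Ratio = 92350 / 4557 ≈ 20.3.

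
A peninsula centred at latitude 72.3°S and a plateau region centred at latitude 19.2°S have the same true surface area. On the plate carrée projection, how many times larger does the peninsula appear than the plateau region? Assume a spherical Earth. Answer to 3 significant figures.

In the plate carrée (x = Rλ, y = Rφ), meridians are true-scale (h = 1) and parallels are stretched by k = sec φ.
Areal scale at 72.3°: h·k = 1.000 × 3.289 = 3.289.
Areal scale at 19.2°: h·k = 1.000 × 1.059 = 1.059.
Ratio = 3.289/1.059 ≈ 3.11.

3.11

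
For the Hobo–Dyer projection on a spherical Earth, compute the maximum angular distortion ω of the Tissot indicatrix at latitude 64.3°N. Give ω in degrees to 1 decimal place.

65.4°

Hobo–Dyer is a cylindrical equal-area projection with standard parallels at ±37.5°. Cylindrical equal-area (φ₀ = 37.5°): h = cos φ / cos 37.5° along meridians, k = cos 37.5° / cos φ along parallels; h·k = 1.
At 64.3°: h = 0.5466, k = 1.829; principal scales a = 1.829, b = 0.5466.
sin(ω/2) = (a − b)/(a + b) = 1.283/2.376 = 0.5399, so ω = 2 arcsin(0.5399) ≈ 65.4°.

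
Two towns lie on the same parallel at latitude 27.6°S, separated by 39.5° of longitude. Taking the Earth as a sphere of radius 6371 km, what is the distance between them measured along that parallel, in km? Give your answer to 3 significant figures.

3890 km

Arc length along a parallel = R cos φ · Δλ (with Δλ in radians).
= 6371 × cos 27.6° × (39.5° × π/180) = 6371 × 0.8862 × 0.6894 ≈ 3890 km.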